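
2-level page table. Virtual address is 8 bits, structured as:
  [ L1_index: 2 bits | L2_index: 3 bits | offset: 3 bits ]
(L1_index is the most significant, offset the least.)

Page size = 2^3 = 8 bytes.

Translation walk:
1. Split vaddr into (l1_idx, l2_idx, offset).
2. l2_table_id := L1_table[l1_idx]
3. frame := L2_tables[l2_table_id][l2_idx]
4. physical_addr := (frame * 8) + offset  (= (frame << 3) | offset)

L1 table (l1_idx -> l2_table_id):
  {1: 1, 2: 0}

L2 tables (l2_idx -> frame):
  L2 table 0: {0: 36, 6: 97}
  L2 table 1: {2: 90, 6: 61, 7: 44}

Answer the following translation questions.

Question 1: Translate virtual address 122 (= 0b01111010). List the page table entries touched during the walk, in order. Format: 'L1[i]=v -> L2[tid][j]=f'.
vaddr = 122 = 0b01111010
Split: l1_idx=1, l2_idx=7, offset=2

Answer: L1[1]=1 -> L2[1][7]=44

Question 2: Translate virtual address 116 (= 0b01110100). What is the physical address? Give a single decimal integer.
vaddr = 116 = 0b01110100
Split: l1_idx=1, l2_idx=6, offset=4
L1[1] = 1
L2[1][6] = 61
paddr = 61 * 8 + 4 = 492

Answer: 492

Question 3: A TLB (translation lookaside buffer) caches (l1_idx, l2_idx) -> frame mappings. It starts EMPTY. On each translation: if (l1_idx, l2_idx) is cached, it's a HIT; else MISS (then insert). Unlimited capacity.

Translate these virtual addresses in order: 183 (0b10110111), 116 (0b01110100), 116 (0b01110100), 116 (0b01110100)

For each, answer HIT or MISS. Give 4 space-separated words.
vaddr=183: (2,6) not in TLB -> MISS, insert
vaddr=116: (1,6) not in TLB -> MISS, insert
vaddr=116: (1,6) in TLB -> HIT
vaddr=116: (1,6) in TLB -> HIT

Answer: MISS MISS HIT HIT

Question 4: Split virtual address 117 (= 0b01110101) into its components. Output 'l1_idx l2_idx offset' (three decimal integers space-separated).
vaddr = 117 = 0b01110101
  top 2 bits -> l1_idx = 1
  next 3 bits -> l2_idx = 6
  bottom 3 bits -> offset = 5

Answer: 1 6 5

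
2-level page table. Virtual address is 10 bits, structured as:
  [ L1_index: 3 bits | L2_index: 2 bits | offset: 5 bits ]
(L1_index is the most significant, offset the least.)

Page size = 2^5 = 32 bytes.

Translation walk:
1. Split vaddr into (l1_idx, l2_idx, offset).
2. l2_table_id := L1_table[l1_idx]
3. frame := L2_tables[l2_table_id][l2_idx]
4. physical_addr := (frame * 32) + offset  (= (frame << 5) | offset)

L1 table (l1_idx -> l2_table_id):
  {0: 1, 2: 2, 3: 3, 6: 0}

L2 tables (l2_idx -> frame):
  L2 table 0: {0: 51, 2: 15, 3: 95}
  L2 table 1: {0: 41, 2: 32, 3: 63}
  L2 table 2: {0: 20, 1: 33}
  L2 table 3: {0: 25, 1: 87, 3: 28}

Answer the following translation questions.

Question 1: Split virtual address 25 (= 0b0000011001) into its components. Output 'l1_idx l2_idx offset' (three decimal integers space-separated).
vaddr = 25 = 0b0000011001
  top 3 bits -> l1_idx = 0
  next 2 bits -> l2_idx = 0
  bottom 5 bits -> offset = 25

Answer: 0 0 25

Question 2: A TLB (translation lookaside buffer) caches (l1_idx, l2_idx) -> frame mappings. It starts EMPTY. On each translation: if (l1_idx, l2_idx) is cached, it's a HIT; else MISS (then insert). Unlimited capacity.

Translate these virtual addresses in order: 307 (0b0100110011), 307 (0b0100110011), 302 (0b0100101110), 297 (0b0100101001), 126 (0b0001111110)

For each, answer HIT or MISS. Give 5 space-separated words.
vaddr=307: (2,1) not in TLB -> MISS, insert
vaddr=307: (2,1) in TLB -> HIT
vaddr=302: (2,1) in TLB -> HIT
vaddr=297: (2,1) in TLB -> HIT
vaddr=126: (0,3) not in TLB -> MISS, insert

Answer: MISS HIT HIT HIT MISS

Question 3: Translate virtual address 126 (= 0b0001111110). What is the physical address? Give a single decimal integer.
vaddr = 126 = 0b0001111110
Split: l1_idx=0, l2_idx=3, offset=30
L1[0] = 1
L2[1][3] = 63
paddr = 63 * 32 + 30 = 2046

Answer: 2046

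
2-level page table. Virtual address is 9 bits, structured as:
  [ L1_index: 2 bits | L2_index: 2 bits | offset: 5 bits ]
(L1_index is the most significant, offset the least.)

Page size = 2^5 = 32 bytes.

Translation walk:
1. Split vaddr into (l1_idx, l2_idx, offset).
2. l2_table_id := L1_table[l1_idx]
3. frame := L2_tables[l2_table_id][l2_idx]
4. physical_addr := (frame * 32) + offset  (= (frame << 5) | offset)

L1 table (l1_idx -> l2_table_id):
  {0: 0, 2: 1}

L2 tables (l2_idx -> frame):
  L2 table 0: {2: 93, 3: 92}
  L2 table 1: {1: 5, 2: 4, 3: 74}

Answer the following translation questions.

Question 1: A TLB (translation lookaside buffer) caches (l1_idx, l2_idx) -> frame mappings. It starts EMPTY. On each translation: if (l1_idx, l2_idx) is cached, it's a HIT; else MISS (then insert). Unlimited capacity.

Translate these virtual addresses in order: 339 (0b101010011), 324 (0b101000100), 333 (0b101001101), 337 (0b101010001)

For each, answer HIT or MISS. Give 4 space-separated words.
vaddr=339: (2,2) not in TLB -> MISS, insert
vaddr=324: (2,2) in TLB -> HIT
vaddr=333: (2,2) in TLB -> HIT
vaddr=337: (2,2) in TLB -> HIT

Answer: MISS HIT HIT HIT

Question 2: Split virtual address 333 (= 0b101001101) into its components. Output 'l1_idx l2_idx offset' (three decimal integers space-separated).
vaddr = 333 = 0b101001101
  top 2 bits -> l1_idx = 2
  next 2 bits -> l2_idx = 2
  bottom 5 bits -> offset = 13

Answer: 2 2 13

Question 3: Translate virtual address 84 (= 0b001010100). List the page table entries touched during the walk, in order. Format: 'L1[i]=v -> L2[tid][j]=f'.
Answer: L1[0]=0 -> L2[0][2]=93

Derivation:
vaddr = 84 = 0b001010100
Split: l1_idx=0, l2_idx=2, offset=20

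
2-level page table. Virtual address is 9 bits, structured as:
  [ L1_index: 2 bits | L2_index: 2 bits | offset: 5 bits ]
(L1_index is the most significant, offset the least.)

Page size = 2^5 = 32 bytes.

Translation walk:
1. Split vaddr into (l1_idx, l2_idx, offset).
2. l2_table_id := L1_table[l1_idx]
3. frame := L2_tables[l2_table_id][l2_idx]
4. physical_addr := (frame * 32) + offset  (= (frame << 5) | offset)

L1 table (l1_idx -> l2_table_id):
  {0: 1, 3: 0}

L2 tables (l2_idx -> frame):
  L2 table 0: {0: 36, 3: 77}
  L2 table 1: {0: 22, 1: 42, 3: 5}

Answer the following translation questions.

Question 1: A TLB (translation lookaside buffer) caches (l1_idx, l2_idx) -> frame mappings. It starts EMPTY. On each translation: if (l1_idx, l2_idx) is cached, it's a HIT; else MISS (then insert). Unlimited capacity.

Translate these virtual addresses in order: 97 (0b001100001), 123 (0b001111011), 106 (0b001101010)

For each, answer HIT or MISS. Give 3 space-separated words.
vaddr=97: (0,3) not in TLB -> MISS, insert
vaddr=123: (0,3) in TLB -> HIT
vaddr=106: (0,3) in TLB -> HIT

Answer: MISS HIT HIT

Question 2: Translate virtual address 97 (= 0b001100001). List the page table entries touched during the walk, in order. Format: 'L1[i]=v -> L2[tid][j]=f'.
Answer: L1[0]=1 -> L2[1][3]=5

Derivation:
vaddr = 97 = 0b001100001
Split: l1_idx=0, l2_idx=3, offset=1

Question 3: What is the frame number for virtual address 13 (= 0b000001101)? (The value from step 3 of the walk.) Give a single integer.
vaddr = 13: l1_idx=0, l2_idx=0
L1[0] = 1; L2[1][0] = 22

Answer: 22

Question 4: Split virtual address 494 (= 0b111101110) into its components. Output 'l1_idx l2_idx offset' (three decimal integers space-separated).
Answer: 3 3 14

Derivation:
vaddr = 494 = 0b111101110
  top 2 bits -> l1_idx = 3
  next 2 bits -> l2_idx = 3
  bottom 5 bits -> offset = 14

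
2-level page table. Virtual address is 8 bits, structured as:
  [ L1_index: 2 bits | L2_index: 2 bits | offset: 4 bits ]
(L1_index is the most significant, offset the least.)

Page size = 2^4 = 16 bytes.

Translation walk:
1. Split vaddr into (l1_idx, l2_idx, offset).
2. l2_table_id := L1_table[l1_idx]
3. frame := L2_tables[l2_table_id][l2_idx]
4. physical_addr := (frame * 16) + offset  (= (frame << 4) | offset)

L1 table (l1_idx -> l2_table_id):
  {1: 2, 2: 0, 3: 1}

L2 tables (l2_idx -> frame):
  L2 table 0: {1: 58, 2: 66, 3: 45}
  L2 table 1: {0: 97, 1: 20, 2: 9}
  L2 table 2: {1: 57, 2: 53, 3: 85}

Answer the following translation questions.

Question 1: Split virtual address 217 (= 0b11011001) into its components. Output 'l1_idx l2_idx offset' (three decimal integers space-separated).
Answer: 3 1 9

Derivation:
vaddr = 217 = 0b11011001
  top 2 bits -> l1_idx = 3
  next 2 bits -> l2_idx = 1
  bottom 4 bits -> offset = 9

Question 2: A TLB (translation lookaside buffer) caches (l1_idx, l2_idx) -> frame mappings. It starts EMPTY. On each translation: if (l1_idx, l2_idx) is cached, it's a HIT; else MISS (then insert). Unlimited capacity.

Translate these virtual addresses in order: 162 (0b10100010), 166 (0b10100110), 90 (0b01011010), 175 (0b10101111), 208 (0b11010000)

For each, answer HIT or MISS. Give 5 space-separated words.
vaddr=162: (2,2) not in TLB -> MISS, insert
vaddr=166: (2,2) in TLB -> HIT
vaddr=90: (1,1) not in TLB -> MISS, insert
vaddr=175: (2,2) in TLB -> HIT
vaddr=208: (3,1) not in TLB -> MISS, insert

Answer: MISS HIT MISS HIT MISS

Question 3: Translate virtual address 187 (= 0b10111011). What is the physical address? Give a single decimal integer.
vaddr = 187 = 0b10111011
Split: l1_idx=2, l2_idx=3, offset=11
L1[2] = 0
L2[0][3] = 45
paddr = 45 * 16 + 11 = 731

Answer: 731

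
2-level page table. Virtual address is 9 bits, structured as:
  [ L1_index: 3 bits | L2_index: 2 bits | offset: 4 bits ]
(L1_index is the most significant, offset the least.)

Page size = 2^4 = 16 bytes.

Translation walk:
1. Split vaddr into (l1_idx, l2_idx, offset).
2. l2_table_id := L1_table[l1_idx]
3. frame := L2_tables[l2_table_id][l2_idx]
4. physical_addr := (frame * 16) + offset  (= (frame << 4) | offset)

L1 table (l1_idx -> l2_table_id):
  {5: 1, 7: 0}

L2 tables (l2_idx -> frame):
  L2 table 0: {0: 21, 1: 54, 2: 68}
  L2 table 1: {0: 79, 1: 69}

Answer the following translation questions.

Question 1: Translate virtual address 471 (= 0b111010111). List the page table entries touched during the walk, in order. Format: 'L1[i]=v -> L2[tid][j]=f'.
Answer: L1[7]=0 -> L2[0][1]=54

Derivation:
vaddr = 471 = 0b111010111
Split: l1_idx=7, l2_idx=1, offset=7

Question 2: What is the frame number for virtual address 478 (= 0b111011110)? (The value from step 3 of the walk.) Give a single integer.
vaddr = 478: l1_idx=7, l2_idx=1
L1[7] = 0; L2[0][1] = 54

Answer: 54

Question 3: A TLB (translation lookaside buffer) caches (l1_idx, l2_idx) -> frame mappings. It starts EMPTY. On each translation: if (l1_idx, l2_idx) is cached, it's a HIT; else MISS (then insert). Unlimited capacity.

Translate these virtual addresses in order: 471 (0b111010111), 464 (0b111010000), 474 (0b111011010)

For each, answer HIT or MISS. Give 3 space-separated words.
vaddr=471: (7,1) not in TLB -> MISS, insert
vaddr=464: (7,1) in TLB -> HIT
vaddr=474: (7,1) in TLB -> HIT

Answer: MISS HIT HIT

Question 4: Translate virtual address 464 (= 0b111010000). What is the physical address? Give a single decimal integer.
Answer: 864

Derivation:
vaddr = 464 = 0b111010000
Split: l1_idx=7, l2_idx=1, offset=0
L1[7] = 0
L2[0][1] = 54
paddr = 54 * 16 + 0 = 864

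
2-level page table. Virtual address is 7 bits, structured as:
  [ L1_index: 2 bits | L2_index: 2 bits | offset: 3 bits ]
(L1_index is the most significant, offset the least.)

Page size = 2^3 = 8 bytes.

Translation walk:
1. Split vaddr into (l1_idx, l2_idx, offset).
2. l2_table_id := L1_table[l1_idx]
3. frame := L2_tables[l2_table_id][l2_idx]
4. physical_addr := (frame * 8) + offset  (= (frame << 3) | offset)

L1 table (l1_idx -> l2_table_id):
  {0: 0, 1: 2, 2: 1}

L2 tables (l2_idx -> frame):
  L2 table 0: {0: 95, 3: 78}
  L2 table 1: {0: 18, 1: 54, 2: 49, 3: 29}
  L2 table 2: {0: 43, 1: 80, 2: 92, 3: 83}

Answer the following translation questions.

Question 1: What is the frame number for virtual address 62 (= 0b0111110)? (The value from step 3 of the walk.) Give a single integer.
Answer: 83

Derivation:
vaddr = 62: l1_idx=1, l2_idx=3
L1[1] = 2; L2[2][3] = 83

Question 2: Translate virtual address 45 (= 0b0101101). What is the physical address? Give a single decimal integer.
Answer: 645

Derivation:
vaddr = 45 = 0b0101101
Split: l1_idx=1, l2_idx=1, offset=5
L1[1] = 2
L2[2][1] = 80
paddr = 80 * 8 + 5 = 645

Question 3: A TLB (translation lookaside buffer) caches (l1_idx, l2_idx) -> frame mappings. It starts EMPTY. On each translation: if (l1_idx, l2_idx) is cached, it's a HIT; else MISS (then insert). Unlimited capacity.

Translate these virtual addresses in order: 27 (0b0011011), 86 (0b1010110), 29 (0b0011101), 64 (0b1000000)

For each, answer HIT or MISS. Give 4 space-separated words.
vaddr=27: (0,3) not in TLB -> MISS, insert
vaddr=86: (2,2) not in TLB -> MISS, insert
vaddr=29: (0,3) in TLB -> HIT
vaddr=64: (2,0) not in TLB -> MISS, insert

Answer: MISS MISS HIT MISS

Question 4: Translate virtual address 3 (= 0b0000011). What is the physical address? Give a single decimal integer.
Answer: 763

Derivation:
vaddr = 3 = 0b0000011
Split: l1_idx=0, l2_idx=0, offset=3
L1[0] = 0
L2[0][0] = 95
paddr = 95 * 8 + 3 = 763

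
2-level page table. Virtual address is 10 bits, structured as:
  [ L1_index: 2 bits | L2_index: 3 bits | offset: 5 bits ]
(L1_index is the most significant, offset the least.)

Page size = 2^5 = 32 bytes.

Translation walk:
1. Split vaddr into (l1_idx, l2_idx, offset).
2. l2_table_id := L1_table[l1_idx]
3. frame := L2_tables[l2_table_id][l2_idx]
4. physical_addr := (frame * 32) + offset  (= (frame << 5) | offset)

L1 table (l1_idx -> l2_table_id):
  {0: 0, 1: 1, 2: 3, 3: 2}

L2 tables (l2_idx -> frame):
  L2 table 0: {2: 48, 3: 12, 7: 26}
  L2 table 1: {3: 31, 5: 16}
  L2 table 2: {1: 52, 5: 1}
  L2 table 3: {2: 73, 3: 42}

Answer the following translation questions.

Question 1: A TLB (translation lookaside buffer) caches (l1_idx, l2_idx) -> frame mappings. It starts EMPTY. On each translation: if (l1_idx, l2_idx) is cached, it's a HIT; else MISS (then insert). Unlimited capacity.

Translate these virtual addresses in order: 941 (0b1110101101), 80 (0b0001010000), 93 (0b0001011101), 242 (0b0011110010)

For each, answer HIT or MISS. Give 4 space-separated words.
Answer: MISS MISS HIT MISS

Derivation:
vaddr=941: (3,5) not in TLB -> MISS, insert
vaddr=80: (0,2) not in TLB -> MISS, insert
vaddr=93: (0,2) in TLB -> HIT
vaddr=242: (0,7) not in TLB -> MISS, insert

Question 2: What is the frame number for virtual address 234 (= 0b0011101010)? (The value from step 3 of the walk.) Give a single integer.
Answer: 26

Derivation:
vaddr = 234: l1_idx=0, l2_idx=7
L1[0] = 0; L2[0][7] = 26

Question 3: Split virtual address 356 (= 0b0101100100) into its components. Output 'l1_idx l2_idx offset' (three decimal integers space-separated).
vaddr = 356 = 0b0101100100
  top 2 bits -> l1_idx = 1
  next 3 bits -> l2_idx = 3
  bottom 5 bits -> offset = 4

Answer: 1 3 4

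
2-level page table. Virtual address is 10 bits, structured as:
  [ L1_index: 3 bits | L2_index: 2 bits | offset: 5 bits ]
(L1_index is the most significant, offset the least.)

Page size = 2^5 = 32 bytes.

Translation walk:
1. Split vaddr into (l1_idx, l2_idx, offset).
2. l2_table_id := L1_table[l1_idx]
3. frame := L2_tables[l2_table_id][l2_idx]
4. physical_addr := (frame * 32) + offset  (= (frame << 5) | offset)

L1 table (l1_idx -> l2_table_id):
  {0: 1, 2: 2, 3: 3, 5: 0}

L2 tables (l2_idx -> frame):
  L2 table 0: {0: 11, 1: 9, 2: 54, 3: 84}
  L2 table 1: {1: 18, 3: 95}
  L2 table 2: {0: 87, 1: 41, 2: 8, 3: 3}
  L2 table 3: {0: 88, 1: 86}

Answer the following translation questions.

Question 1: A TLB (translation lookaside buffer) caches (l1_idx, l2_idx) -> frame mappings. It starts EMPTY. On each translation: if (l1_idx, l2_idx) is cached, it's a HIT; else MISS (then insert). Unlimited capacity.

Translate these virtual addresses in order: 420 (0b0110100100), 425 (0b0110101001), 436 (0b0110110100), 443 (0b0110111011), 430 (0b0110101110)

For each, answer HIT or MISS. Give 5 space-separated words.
Answer: MISS HIT HIT HIT HIT

Derivation:
vaddr=420: (3,1) not in TLB -> MISS, insert
vaddr=425: (3,1) in TLB -> HIT
vaddr=436: (3,1) in TLB -> HIT
vaddr=443: (3,1) in TLB -> HIT
vaddr=430: (3,1) in TLB -> HIT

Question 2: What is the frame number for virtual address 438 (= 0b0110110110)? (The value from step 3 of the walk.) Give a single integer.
Answer: 86

Derivation:
vaddr = 438: l1_idx=3, l2_idx=1
L1[3] = 3; L2[3][1] = 86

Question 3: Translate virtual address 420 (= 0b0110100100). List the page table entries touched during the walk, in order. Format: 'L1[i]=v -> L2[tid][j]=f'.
Answer: L1[3]=3 -> L2[3][1]=86

Derivation:
vaddr = 420 = 0b0110100100
Split: l1_idx=3, l2_idx=1, offset=4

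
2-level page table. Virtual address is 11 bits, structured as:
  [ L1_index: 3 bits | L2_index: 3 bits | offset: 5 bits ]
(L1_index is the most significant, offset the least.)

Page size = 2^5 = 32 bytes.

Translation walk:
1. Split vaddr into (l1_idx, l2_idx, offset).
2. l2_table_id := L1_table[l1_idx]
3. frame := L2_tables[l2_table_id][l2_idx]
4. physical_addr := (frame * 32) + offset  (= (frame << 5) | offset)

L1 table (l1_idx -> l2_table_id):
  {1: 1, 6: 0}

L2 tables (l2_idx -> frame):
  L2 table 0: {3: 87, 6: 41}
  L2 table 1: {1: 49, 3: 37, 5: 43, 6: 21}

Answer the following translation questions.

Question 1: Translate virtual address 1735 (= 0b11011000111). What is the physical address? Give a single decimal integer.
Answer: 1319

Derivation:
vaddr = 1735 = 0b11011000111
Split: l1_idx=6, l2_idx=6, offset=7
L1[6] = 0
L2[0][6] = 41
paddr = 41 * 32 + 7 = 1319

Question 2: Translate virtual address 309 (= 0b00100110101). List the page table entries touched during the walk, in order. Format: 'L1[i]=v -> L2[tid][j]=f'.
Answer: L1[1]=1 -> L2[1][1]=49

Derivation:
vaddr = 309 = 0b00100110101
Split: l1_idx=1, l2_idx=1, offset=21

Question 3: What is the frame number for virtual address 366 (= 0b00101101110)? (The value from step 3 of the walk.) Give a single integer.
vaddr = 366: l1_idx=1, l2_idx=3
L1[1] = 1; L2[1][3] = 37

Answer: 37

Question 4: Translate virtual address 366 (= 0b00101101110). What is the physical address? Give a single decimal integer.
Answer: 1198

Derivation:
vaddr = 366 = 0b00101101110
Split: l1_idx=1, l2_idx=3, offset=14
L1[1] = 1
L2[1][3] = 37
paddr = 37 * 32 + 14 = 1198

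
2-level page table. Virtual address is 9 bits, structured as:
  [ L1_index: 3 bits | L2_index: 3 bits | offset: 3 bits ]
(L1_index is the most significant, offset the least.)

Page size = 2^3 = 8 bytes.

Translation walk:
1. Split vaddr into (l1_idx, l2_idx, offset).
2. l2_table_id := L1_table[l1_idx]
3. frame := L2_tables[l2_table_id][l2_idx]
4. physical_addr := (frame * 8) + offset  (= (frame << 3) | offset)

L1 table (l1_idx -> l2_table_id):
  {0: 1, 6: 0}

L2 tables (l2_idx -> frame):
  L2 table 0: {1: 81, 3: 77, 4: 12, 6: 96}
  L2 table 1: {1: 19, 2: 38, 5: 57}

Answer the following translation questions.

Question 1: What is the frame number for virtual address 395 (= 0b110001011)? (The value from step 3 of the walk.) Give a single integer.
vaddr = 395: l1_idx=6, l2_idx=1
L1[6] = 0; L2[0][1] = 81

Answer: 81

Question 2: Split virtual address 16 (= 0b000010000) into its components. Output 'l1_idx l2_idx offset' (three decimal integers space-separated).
vaddr = 16 = 0b000010000
  top 3 bits -> l1_idx = 0
  next 3 bits -> l2_idx = 2
  bottom 3 bits -> offset = 0

Answer: 0 2 0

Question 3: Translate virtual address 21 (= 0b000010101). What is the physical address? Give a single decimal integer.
Answer: 309

Derivation:
vaddr = 21 = 0b000010101
Split: l1_idx=0, l2_idx=2, offset=5
L1[0] = 1
L2[1][2] = 38
paddr = 38 * 8 + 5 = 309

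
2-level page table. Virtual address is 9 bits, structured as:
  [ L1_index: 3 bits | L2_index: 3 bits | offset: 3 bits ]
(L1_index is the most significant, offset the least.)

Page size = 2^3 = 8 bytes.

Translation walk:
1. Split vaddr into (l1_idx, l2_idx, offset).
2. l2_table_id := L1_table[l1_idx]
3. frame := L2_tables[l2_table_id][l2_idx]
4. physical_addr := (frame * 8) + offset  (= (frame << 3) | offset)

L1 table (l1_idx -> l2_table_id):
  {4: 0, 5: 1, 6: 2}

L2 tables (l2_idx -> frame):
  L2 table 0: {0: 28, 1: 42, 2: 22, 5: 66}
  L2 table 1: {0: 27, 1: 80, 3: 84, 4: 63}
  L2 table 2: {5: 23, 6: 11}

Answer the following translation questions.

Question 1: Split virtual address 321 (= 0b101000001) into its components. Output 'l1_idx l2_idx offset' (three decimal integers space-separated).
vaddr = 321 = 0b101000001
  top 3 bits -> l1_idx = 5
  next 3 bits -> l2_idx = 0
  bottom 3 bits -> offset = 1

Answer: 5 0 1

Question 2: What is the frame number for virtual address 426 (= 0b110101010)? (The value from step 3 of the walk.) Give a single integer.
Answer: 23

Derivation:
vaddr = 426: l1_idx=6, l2_idx=5
L1[6] = 2; L2[2][5] = 23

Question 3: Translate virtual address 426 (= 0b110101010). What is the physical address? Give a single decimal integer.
Answer: 186

Derivation:
vaddr = 426 = 0b110101010
Split: l1_idx=6, l2_idx=5, offset=2
L1[6] = 2
L2[2][5] = 23
paddr = 23 * 8 + 2 = 186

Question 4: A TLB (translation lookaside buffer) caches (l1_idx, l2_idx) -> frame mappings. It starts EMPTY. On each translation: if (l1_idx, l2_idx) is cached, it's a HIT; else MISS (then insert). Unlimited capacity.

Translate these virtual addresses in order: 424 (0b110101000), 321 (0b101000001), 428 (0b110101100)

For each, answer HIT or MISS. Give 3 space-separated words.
vaddr=424: (6,5) not in TLB -> MISS, insert
vaddr=321: (5,0) not in TLB -> MISS, insert
vaddr=428: (6,5) in TLB -> HIT

Answer: MISS MISS HIT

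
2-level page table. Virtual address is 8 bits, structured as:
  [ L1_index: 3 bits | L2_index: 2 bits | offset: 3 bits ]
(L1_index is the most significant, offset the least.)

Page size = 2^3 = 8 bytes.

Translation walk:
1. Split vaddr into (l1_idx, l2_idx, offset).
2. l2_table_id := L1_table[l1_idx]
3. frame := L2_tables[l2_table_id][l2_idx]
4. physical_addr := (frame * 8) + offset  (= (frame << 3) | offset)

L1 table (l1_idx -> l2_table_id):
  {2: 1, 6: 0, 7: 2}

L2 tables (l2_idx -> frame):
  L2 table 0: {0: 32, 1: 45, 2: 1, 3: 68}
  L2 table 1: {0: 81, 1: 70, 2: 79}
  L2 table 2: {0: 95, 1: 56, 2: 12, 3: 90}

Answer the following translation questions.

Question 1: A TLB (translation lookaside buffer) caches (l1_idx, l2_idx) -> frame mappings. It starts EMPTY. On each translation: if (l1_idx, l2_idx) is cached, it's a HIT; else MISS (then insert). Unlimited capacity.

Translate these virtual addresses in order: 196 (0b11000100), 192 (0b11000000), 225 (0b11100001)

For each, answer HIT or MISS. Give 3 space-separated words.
vaddr=196: (6,0) not in TLB -> MISS, insert
vaddr=192: (6,0) in TLB -> HIT
vaddr=225: (7,0) not in TLB -> MISS, insert

Answer: MISS HIT MISS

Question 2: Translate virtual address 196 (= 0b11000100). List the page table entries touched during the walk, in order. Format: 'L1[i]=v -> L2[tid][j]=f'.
vaddr = 196 = 0b11000100
Split: l1_idx=6, l2_idx=0, offset=4

Answer: L1[6]=0 -> L2[0][0]=32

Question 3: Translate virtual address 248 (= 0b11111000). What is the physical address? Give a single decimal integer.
Answer: 720

Derivation:
vaddr = 248 = 0b11111000
Split: l1_idx=7, l2_idx=3, offset=0
L1[7] = 2
L2[2][3] = 90
paddr = 90 * 8 + 0 = 720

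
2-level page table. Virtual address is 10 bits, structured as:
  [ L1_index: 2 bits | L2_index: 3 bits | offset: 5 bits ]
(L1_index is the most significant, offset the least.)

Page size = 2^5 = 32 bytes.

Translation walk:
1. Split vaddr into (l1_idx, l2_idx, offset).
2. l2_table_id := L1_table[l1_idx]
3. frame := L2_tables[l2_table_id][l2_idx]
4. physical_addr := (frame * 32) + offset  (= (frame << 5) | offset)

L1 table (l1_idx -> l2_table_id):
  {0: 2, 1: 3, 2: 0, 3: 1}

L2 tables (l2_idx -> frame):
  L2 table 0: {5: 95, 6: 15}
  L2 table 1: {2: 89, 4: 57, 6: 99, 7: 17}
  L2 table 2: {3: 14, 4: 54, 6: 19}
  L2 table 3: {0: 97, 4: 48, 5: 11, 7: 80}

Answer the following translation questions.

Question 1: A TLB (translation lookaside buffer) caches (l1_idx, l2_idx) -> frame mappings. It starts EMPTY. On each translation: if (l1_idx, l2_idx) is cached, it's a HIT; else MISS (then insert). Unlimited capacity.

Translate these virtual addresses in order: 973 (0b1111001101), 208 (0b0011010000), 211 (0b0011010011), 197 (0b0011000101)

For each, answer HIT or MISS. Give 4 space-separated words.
vaddr=973: (3,6) not in TLB -> MISS, insert
vaddr=208: (0,6) not in TLB -> MISS, insert
vaddr=211: (0,6) in TLB -> HIT
vaddr=197: (0,6) in TLB -> HIT

Answer: MISS MISS HIT HIT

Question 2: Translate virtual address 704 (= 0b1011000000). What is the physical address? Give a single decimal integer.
vaddr = 704 = 0b1011000000
Split: l1_idx=2, l2_idx=6, offset=0
L1[2] = 0
L2[0][6] = 15
paddr = 15 * 32 + 0 = 480

Answer: 480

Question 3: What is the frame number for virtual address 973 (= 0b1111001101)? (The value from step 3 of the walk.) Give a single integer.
vaddr = 973: l1_idx=3, l2_idx=6
L1[3] = 1; L2[1][6] = 99

Answer: 99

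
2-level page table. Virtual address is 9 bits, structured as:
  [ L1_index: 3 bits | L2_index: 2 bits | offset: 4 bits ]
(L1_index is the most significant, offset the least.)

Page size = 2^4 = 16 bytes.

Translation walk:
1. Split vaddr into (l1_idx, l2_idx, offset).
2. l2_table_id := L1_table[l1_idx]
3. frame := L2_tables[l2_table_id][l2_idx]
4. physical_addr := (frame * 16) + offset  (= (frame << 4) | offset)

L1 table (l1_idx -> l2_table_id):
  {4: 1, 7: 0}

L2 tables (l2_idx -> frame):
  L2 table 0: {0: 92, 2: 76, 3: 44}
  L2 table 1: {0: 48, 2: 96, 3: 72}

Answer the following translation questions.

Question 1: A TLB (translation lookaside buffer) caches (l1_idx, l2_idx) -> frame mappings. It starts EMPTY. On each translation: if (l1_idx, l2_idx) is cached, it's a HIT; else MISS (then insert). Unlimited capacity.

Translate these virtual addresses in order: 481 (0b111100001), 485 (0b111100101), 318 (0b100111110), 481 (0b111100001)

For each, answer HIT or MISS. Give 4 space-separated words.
Answer: MISS HIT MISS HIT

Derivation:
vaddr=481: (7,2) not in TLB -> MISS, insert
vaddr=485: (7,2) in TLB -> HIT
vaddr=318: (4,3) not in TLB -> MISS, insert
vaddr=481: (7,2) in TLB -> HIT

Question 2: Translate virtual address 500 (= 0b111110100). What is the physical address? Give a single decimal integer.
vaddr = 500 = 0b111110100
Split: l1_idx=7, l2_idx=3, offset=4
L1[7] = 0
L2[0][3] = 44
paddr = 44 * 16 + 4 = 708

Answer: 708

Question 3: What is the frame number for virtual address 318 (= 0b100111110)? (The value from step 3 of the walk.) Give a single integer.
Answer: 72

Derivation:
vaddr = 318: l1_idx=4, l2_idx=3
L1[4] = 1; L2[1][3] = 72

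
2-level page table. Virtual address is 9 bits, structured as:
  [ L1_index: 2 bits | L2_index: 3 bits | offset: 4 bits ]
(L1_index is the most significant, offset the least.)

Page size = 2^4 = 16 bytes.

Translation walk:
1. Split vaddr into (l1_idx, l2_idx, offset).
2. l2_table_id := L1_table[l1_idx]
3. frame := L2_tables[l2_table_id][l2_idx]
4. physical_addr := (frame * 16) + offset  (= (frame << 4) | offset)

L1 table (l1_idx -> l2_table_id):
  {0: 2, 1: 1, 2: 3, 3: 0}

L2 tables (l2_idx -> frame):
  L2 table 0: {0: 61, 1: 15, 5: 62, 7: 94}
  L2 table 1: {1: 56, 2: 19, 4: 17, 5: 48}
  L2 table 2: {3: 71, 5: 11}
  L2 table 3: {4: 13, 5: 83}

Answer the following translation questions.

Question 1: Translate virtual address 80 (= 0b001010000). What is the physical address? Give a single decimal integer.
vaddr = 80 = 0b001010000
Split: l1_idx=0, l2_idx=5, offset=0
L1[0] = 2
L2[2][5] = 11
paddr = 11 * 16 + 0 = 176

Answer: 176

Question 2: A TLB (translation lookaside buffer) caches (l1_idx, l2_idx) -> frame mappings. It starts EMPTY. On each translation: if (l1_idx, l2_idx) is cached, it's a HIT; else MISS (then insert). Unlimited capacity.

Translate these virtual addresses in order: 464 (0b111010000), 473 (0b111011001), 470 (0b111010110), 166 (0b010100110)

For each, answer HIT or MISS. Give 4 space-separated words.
Answer: MISS HIT HIT MISS

Derivation:
vaddr=464: (3,5) not in TLB -> MISS, insert
vaddr=473: (3,5) in TLB -> HIT
vaddr=470: (3,5) in TLB -> HIT
vaddr=166: (1,2) not in TLB -> MISS, insert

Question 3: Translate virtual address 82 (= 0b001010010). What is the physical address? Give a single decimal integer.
vaddr = 82 = 0b001010010
Split: l1_idx=0, l2_idx=5, offset=2
L1[0] = 2
L2[2][5] = 11
paddr = 11 * 16 + 2 = 178

Answer: 178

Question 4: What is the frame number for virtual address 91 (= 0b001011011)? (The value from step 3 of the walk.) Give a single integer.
vaddr = 91: l1_idx=0, l2_idx=5
L1[0] = 2; L2[2][5] = 11

Answer: 11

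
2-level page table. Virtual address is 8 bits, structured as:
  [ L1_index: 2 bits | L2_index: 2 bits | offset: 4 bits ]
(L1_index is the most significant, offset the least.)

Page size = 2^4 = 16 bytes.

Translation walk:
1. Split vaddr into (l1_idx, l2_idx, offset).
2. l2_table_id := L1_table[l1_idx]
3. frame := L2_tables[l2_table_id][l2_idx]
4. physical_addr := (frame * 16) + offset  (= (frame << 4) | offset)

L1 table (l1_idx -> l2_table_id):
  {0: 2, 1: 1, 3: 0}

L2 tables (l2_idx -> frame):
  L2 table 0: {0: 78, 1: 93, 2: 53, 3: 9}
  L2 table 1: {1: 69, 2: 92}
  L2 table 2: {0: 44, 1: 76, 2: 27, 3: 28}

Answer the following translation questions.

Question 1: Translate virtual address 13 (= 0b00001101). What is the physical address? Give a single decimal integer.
vaddr = 13 = 0b00001101
Split: l1_idx=0, l2_idx=0, offset=13
L1[0] = 2
L2[2][0] = 44
paddr = 44 * 16 + 13 = 717

Answer: 717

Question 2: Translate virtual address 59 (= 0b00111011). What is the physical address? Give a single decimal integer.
vaddr = 59 = 0b00111011
Split: l1_idx=0, l2_idx=3, offset=11
L1[0] = 2
L2[2][3] = 28
paddr = 28 * 16 + 11 = 459

Answer: 459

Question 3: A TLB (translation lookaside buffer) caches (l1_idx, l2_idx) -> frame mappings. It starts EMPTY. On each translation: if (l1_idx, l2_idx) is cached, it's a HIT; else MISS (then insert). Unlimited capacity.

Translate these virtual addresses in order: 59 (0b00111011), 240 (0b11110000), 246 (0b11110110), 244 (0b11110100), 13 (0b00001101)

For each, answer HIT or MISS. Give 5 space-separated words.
Answer: MISS MISS HIT HIT MISS

Derivation:
vaddr=59: (0,3) not in TLB -> MISS, insert
vaddr=240: (3,3) not in TLB -> MISS, insert
vaddr=246: (3,3) in TLB -> HIT
vaddr=244: (3,3) in TLB -> HIT
vaddr=13: (0,0) not in TLB -> MISS, insert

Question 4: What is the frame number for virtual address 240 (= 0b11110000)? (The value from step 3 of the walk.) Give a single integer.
Answer: 9

Derivation:
vaddr = 240: l1_idx=3, l2_idx=3
L1[3] = 0; L2[0][3] = 9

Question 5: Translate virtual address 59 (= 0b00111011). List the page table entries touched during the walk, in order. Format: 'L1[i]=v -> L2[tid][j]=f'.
vaddr = 59 = 0b00111011
Split: l1_idx=0, l2_idx=3, offset=11

Answer: L1[0]=2 -> L2[2][3]=28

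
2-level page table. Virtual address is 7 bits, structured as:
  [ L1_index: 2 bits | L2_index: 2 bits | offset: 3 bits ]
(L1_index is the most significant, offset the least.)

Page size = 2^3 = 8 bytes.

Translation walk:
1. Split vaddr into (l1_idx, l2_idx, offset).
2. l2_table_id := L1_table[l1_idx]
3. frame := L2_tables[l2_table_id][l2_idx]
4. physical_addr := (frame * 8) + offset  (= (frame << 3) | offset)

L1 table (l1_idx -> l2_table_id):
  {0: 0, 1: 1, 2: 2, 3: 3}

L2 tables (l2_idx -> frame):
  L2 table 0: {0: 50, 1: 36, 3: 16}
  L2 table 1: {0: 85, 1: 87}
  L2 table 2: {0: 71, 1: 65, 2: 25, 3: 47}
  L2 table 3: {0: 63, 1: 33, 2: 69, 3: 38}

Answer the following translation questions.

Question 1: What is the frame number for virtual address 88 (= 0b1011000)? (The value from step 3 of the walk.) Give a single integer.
Answer: 47

Derivation:
vaddr = 88: l1_idx=2, l2_idx=3
L1[2] = 2; L2[2][3] = 47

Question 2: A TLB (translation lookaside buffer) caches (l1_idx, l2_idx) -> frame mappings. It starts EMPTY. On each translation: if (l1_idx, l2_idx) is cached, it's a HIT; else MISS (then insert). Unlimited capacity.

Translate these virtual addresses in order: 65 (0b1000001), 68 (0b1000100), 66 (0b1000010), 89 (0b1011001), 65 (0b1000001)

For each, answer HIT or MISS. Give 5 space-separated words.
vaddr=65: (2,0) not in TLB -> MISS, insert
vaddr=68: (2,0) in TLB -> HIT
vaddr=66: (2,0) in TLB -> HIT
vaddr=89: (2,3) not in TLB -> MISS, insert
vaddr=65: (2,0) in TLB -> HIT

Answer: MISS HIT HIT MISS HIT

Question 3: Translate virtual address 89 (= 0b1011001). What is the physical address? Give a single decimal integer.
vaddr = 89 = 0b1011001
Split: l1_idx=2, l2_idx=3, offset=1
L1[2] = 2
L2[2][3] = 47
paddr = 47 * 8 + 1 = 377

Answer: 377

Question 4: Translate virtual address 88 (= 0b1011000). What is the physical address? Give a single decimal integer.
Answer: 376

Derivation:
vaddr = 88 = 0b1011000
Split: l1_idx=2, l2_idx=3, offset=0
L1[2] = 2
L2[2][3] = 47
paddr = 47 * 8 + 0 = 376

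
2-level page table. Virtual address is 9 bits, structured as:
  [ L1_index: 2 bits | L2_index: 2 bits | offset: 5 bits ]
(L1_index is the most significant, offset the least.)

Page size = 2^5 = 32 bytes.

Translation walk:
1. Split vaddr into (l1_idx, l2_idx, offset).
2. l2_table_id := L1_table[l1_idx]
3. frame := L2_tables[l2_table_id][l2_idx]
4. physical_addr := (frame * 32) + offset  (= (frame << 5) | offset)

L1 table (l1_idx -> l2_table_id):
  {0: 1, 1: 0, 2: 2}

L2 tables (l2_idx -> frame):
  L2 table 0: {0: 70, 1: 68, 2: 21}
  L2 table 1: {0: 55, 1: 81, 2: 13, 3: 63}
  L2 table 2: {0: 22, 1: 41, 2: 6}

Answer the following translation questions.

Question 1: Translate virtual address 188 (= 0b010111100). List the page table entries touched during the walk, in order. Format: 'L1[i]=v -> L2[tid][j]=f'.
Answer: L1[1]=0 -> L2[0][1]=68

Derivation:
vaddr = 188 = 0b010111100
Split: l1_idx=1, l2_idx=1, offset=28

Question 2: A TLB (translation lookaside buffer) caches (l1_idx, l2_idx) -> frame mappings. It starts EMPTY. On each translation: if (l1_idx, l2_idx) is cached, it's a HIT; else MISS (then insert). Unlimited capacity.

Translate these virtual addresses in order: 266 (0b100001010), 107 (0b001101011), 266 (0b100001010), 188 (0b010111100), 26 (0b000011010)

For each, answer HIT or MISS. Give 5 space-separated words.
Answer: MISS MISS HIT MISS MISS

Derivation:
vaddr=266: (2,0) not in TLB -> MISS, insert
vaddr=107: (0,3) not in TLB -> MISS, insert
vaddr=266: (2,0) in TLB -> HIT
vaddr=188: (1,1) not in TLB -> MISS, insert
vaddr=26: (0,0) not in TLB -> MISS, insert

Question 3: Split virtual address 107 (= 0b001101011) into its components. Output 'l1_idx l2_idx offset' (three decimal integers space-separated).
Answer: 0 3 11

Derivation:
vaddr = 107 = 0b001101011
  top 2 bits -> l1_idx = 0
  next 2 bits -> l2_idx = 3
  bottom 5 bits -> offset = 11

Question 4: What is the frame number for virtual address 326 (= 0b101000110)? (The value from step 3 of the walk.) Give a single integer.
vaddr = 326: l1_idx=2, l2_idx=2
L1[2] = 2; L2[2][2] = 6

Answer: 6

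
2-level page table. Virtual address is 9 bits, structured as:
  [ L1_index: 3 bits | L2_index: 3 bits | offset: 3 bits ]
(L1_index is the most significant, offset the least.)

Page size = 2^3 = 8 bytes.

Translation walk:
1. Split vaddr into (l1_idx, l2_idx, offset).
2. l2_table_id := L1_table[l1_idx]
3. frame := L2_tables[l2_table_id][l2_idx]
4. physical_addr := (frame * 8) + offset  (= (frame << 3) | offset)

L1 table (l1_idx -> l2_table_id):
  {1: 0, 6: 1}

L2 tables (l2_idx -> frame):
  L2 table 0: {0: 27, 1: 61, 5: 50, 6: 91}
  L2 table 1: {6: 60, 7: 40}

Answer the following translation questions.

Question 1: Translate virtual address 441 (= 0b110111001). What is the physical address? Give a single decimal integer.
Answer: 321

Derivation:
vaddr = 441 = 0b110111001
Split: l1_idx=6, l2_idx=7, offset=1
L1[6] = 1
L2[1][7] = 40
paddr = 40 * 8 + 1 = 321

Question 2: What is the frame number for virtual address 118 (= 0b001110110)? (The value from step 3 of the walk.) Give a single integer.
Answer: 91

Derivation:
vaddr = 118: l1_idx=1, l2_idx=6
L1[1] = 0; L2[0][6] = 91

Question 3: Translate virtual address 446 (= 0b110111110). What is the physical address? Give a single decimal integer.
vaddr = 446 = 0b110111110
Split: l1_idx=6, l2_idx=7, offset=6
L1[6] = 1
L2[1][7] = 40
paddr = 40 * 8 + 6 = 326

Answer: 326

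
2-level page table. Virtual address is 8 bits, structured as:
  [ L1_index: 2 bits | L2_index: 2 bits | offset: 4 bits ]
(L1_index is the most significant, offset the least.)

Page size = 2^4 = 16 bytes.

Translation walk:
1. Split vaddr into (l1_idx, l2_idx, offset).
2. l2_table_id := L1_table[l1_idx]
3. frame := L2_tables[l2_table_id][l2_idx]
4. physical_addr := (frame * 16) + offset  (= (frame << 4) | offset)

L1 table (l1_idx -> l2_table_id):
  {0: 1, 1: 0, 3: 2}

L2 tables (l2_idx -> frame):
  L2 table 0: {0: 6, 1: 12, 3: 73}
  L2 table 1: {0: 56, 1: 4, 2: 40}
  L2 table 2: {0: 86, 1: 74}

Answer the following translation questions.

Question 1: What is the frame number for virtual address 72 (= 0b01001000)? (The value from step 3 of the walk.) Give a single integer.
vaddr = 72: l1_idx=1, l2_idx=0
L1[1] = 0; L2[0][0] = 6

Answer: 6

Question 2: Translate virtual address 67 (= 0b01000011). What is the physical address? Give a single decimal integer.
Answer: 99

Derivation:
vaddr = 67 = 0b01000011
Split: l1_idx=1, l2_idx=0, offset=3
L1[1] = 0
L2[0][0] = 6
paddr = 6 * 16 + 3 = 99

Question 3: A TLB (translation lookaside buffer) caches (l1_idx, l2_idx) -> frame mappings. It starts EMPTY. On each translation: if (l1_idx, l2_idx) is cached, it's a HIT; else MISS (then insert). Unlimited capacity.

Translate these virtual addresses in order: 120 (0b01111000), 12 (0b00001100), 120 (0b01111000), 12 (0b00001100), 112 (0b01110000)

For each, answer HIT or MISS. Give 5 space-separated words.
Answer: MISS MISS HIT HIT HIT

Derivation:
vaddr=120: (1,3) not in TLB -> MISS, insert
vaddr=12: (0,0) not in TLB -> MISS, insert
vaddr=120: (1,3) in TLB -> HIT
vaddr=12: (0,0) in TLB -> HIT
vaddr=112: (1,3) in TLB -> HIT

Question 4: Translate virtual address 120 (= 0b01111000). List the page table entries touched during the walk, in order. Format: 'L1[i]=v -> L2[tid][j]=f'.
Answer: L1[1]=0 -> L2[0][3]=73

Derivation:
vaddr = 120 = 0b01111000
Split: l1_idx=1, l2_idx=3, offset=8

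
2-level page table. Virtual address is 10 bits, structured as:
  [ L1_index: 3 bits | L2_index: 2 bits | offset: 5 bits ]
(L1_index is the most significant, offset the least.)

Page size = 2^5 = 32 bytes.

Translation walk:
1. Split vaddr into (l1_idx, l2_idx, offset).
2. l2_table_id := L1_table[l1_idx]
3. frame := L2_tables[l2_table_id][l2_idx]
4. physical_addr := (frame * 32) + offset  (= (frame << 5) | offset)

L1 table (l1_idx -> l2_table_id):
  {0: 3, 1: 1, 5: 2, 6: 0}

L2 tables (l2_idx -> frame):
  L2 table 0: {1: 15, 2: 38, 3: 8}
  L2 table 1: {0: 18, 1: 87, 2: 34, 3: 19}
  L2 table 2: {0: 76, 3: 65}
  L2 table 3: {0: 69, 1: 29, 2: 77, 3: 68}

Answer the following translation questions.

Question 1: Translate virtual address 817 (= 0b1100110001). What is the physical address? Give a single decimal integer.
Answer: 497

Derivation:
vaddr = 817 = 0b1100110001
Split: l1_idx=6, l2_idx=1, offset=17
L1[6] = 0
L2[0][1] = 15
paddr = 15 * 32 + 17 = 497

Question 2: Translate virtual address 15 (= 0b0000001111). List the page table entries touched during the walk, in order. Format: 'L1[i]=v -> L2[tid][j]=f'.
vaddr = 15 = 0b0000001111
Split: l1_idx=0, l2_idx=0, offset=15

Answer: L1[0]=3 -> L2[3][0]=69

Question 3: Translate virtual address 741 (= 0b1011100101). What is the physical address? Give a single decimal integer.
vaddr = 741 = 0b1011100101
Split: l1_idx=5, l2_idx=3, offset=5
L1[5] = 2
L2[2][3] = 65
paddr = 65 * 32 + 5 = 2085

Answer: 2085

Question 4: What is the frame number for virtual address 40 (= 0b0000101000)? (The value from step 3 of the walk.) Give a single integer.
Answer: 29

Derivation:
vaddr = 40: l1_idx=0, l2_idx=1
L1[0] = 3; L2[3][1] = 29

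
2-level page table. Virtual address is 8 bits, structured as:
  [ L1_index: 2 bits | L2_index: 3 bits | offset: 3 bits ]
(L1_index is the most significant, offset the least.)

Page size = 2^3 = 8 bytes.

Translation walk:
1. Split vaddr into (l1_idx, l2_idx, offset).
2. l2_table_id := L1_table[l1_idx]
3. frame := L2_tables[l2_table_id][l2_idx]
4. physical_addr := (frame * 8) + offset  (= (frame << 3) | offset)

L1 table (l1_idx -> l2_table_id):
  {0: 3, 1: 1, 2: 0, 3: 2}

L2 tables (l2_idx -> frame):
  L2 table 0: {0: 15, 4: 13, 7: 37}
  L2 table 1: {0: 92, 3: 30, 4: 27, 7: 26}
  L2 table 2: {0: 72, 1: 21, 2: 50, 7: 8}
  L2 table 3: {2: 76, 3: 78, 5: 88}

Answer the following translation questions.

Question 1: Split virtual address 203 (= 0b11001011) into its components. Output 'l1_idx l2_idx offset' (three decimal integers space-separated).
vaddr = 203 = 0b11001011
  top 2 bits -> l1_idx = 3
  next 3 bits -> l2_idx = 1
  bottom 3 bits -> offset = 3

Answer: 3 1 3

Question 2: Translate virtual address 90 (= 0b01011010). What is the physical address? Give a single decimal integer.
vaddr = 90 = 0b01011010
Split: l1_idx=1, l2_idx=3, offset=2
L1[1] = 1
L2[1][3] = 30
paddr = 30 * 8 + 2 = 242

Answer: 242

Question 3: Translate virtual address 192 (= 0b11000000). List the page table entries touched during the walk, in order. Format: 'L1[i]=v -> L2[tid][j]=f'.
vaddr = 192 = 0b11000000
Split: l1_idx=3, l2_idx=0, offset=0

Answer: L1[3]=2 -> L2[2][0]=72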